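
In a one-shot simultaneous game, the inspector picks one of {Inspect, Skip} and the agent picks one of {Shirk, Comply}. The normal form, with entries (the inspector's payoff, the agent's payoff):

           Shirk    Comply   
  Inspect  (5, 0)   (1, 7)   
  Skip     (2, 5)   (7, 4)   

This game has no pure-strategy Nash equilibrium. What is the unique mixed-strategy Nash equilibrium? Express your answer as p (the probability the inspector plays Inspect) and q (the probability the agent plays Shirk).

For the agent to be willing to mix, the agent must be indifferent between Shirk and Comply, which pins down the inspector's mix.
  the agent's payoff from Shirk: p·0 + (1−p)·5 = -5p + 5
  the agent's payoff from Comply: p·7 + (1−p)·4 = 3p + 4
  -5p + 5 = 3p + 4  ⇒  -8p = -1  ⇒  p = 1/8.
The agent's mix must leave the inspector indifferent between Inspect and Skip.
  the inspector's expected payoff from Inspect: q·5 + (1−q)·1 = 4q + 1
  the inspector's expected payoff from Skip: q·2 + (1−q)·7 = -5q + 7
  4q + 1 = -5q + 7  ⇒  9q = 6  ⇒  q = 2/3.

p = 1/8, q = 2/3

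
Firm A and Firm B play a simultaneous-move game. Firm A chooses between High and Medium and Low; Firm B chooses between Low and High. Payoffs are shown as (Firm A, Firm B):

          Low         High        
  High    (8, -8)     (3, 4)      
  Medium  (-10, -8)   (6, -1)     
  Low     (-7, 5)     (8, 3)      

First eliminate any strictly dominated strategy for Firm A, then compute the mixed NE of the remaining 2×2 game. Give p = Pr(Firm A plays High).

p = 1/7

Firm A's strategy Medium is strictly dominated by Low: -7 > -10 and 8 > 6. Eliminate Medium.
Firm A's mix must leave Firm B indifferent between Low and High.
  Firm B's expected payoff from Low: p·(-8) + (1−p)·5 = -13p + 5
  Firm B's expected payoff from High: p·4 + (1−p)·3 = p + 3
  -13p + 5 = p + 3  ⇒  -14p = -2  ⇒  p = 1/7.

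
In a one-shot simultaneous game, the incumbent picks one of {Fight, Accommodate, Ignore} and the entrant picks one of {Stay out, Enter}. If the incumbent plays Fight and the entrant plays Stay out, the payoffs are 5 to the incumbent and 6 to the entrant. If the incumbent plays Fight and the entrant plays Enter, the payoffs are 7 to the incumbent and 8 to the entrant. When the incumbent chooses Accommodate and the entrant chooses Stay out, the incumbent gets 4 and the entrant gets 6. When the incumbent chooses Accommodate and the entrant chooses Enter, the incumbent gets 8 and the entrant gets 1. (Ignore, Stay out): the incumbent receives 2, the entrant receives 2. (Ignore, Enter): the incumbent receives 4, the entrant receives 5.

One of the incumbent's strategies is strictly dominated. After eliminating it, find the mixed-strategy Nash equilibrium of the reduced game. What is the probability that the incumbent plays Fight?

p = 5/7

The incumbent's strategy Ignore is strictly dominated by Fight: 5 > 2 and 7 > 4. Eliminate Ignore.
For the entrant to be willing to mix, the entrant must be indifferent between Stay out and Enter, which pins down the incumbent's mix.
  the entrant's expected payoff from Stay out: p·6 + (1−p)·6 = 6
  the entrant's expected payoff from Enter: p·8 + (1−p)·1 = 7p + 1
  6 = 7p + 1  ⇒  -7p = -5  ⇒  p = 5/7.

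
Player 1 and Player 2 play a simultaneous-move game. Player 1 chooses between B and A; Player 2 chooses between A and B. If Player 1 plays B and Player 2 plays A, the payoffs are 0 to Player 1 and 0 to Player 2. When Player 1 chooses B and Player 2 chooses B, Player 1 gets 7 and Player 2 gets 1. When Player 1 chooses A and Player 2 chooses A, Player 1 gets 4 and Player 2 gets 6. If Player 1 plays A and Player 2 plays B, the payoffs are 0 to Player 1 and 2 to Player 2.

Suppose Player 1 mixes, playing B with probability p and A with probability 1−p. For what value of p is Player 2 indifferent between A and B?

p = 4/5

Player 1's mix must leave Player 2 indifferent between A and B.
  Player 2's payoff to A: p·0 + (1−p)·6 = -6p + 6
  Player 2's payoff to B: p·1 + (1−p)·2 = -p + 2
  -6p + 6 = -p + 2  ⇒  -5p = -4  ⇒  p = 4/5.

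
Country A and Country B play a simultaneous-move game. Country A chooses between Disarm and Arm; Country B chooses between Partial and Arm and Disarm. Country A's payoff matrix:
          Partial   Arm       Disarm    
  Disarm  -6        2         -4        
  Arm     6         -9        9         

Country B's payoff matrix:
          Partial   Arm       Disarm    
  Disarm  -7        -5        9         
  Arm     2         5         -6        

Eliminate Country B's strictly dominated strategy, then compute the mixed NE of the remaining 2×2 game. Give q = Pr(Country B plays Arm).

Country B's strategy Partial is strictly dominated by Arm: -5 > -7 and 5 > 2. Eliminate Partial.
Set Country A's expected payoff from Disarm equal to that from Arm:
  Country A's payoff from Disarm: q·2 + (1−q)·(-4) = 6q - 4
  Country A's payoff from Arm: q·(-9) + (1−q)·9 = -18q + 9
  6q - 4 = -18q + 9  ⇒  24q = 13  ⇒  q = 13/24.

q = 13/24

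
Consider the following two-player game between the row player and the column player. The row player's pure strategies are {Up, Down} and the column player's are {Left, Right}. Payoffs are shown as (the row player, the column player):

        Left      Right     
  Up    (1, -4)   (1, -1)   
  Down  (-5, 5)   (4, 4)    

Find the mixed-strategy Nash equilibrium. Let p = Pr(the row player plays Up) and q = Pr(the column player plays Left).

p = 1/4, q = 1/3

Set the column player's expected payoff from Left equal to that from Right:
  the column player's payoff to Left: p·(-4) + (1−p)·5 = -9p + 5
  the column player's payoff to Right: p·(-1) + (1−p)·4 = -5p + 4
  -9p + 5 = -5p + 4  ⇒  -4p = -1  ⇒  p = 1/4.
In a mixed equilibrium the row player is indifferent between Up and Down; this condition fixes q.
  the row player's payoff to Up: q·1 + (1−q)·1 = 1
  the row player's payoff to Down: q·(-5) + (1−q)·4 = -9q + 4
  1 = -9q + 4  ⇒  9q = 3  ⇒  q = 1/3.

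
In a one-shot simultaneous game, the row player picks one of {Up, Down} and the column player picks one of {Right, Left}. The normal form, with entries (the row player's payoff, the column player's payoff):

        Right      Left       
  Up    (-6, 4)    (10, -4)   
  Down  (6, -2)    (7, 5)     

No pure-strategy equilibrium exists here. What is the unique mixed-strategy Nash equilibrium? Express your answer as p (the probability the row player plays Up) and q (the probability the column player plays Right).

p = 7/15, q = 1/5

For the column player to be willing to mix, the column player must be indifferent between Right and Left, which pins down the row player's mix.
  the column player's expected payoff from Right: p·4 + (1−p)·(-2) = 6p - 2
  the column player's expected payoff from Left: p·(-4) + (1−p)·5 = -9p + 5
  6p - 2 = -9p + 5  ⇒  15p = 7  ⇒  p = 7/15.
The column player's mix must leave the row player indifferent between Up and Down.
  the row player's expected payoff from Up: q·(-6) + (1−q)·10 = -16q + 10
  the row player's expected payoff from Down: q·6 + (1−q)·7 = -q + 7
  -16q + 10 = -q + 7  ⇒  -15q = -3  ⇒  q = 1/5.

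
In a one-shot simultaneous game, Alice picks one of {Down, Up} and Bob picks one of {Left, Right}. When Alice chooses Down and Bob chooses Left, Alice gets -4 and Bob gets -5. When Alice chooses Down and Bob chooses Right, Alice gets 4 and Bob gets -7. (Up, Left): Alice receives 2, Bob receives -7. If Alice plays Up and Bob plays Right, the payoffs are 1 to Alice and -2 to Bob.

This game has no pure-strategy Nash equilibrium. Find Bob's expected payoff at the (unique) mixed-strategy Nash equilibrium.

-39/7

In a mixed equilibrium Bob is indifferent between Left and Right; this condition fixes p.
  Bob's payoff to Left: p·(-5) + (1−p)·(-7) = 2p - 7
  Bob's payoff to Right: p·(-7) + (1−p)·(-2) = -5p - 2
  2p - 7 = -5p - 2  ⇒  7p = 5  ⇒  p = 5/7.
At equilibrium Bob is indifferent across columns, so Bob's payoff equals the payoff from Left: (5/7)·(-5) + (2/7)·(-7) = -39/7.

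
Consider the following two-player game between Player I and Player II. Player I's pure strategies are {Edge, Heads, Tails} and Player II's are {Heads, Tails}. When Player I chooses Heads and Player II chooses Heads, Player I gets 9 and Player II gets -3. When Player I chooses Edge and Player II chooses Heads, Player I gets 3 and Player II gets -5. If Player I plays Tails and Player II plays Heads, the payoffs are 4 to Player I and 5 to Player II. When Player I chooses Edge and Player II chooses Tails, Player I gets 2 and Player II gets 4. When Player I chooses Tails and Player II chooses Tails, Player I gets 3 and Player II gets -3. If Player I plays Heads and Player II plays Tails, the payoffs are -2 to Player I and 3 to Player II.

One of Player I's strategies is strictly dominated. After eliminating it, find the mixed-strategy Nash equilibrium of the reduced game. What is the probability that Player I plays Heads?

Player I's strategy Edge is strictly dominated by Tails: 4 > 3 and 3 > 2. Eliminate Edge.
Player II's indifference between Heads and Tails determines Player I's mixing probability p:
  Player II's expected payoff from Heads: p·(-3) + (1−p)·5 = -8p + 5
  Player II's expected payoff from Tails: p·3 + (1−p)·(-3) = 6p - 3
  -8p + 5 = 6p - 3  ⇒  -14p = -8  ⇒  p = 4/7.

p = 4/7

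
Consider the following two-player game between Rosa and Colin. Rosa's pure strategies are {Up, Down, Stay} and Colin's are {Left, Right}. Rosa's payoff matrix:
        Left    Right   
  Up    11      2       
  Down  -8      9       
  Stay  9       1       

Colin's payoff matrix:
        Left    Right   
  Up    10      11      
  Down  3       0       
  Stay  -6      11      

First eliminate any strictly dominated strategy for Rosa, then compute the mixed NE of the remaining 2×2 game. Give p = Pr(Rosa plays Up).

Rosa's strategy Stay is strictly dominated by Up: 11 > 9 and 2 > 1. Eliminate Stay.
Colin's indifference between Left and Right determines Rosa's mixing probability p:
  Colin's payoff to Left: p·10 + (1−p)·3 = 7p + 3
  Colin's payoff to Right: p·11 + (1−p)·0 = 11p
  7p + 3 = 11p  ⇒  -4p = -3  ⇒  p = 3/4.

p = 3/4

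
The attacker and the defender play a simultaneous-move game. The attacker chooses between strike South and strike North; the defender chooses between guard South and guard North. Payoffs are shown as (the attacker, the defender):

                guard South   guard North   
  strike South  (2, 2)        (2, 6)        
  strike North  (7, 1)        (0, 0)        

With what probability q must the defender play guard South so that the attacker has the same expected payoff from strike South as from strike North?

The attacker's indifference between strike South and strike North determines the defender's mixing probability q:
  the attacker's payoff from strike South: q·2 + (1−q)·2 = 2
  the attacker's payoff from strike North: q·7 + (1−q)·0 = 7q
  2 = 7q  ⇒  -7q = -2  ⇒  q = 2/7.

q = 2/7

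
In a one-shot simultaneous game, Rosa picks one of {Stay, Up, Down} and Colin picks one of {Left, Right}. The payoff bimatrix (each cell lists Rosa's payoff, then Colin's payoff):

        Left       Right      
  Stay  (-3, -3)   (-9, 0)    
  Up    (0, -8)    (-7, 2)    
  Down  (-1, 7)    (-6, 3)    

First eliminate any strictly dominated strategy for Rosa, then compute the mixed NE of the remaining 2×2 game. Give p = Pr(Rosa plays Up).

p = 2/7

Rosa's strategy Stay is strictly dominated by Down: -1 > -3 and -6 > -9. Eliminate Stay.
Set Colin's expected payoff from Left equal to that from Right:
  Colin's payoff from Left: p·(-8) + (1−p)·7 = -15p + 7
  Colin's payoff from Right: p·2 + (1−p)·3 = -p + 3
  -15p + 7 = -p + 3  ⇒  -14p = -4  ⇒  p = 2/7.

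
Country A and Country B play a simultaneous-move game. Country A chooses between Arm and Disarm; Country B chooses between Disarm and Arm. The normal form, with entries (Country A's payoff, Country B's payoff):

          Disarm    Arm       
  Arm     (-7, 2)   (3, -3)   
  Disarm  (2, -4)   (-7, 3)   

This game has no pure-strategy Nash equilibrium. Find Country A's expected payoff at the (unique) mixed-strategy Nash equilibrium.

-43/19

For Country A to be willing to mix, Country A must be indifferent between Arm and Disarm, which pins down Country B's mix.
  Country A's payoff to Arm: q·(-7) + (1−q)·3 = -10q + 3
  Country A's payoff to Disarm: q·2 + (1−q)·(-7) = 9q - 7
  -10q + 3 = 9q - 7  ⇒  -19q = -10  ⇒  q = 10/19.
At equilibrium Country A is indifferent across rows, so Country A's payoff equals the payoff from Arm: (10/19)·(-7) + (9/19)·3 = -43/19.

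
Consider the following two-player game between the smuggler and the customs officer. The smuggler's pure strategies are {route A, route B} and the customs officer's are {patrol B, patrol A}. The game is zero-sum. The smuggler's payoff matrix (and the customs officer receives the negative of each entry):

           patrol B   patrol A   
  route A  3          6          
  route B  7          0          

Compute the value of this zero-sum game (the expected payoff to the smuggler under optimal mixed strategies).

For the smuggler to be willing to mix, the smuggler must be indifferent between route A and route B, which pins down the customs officer's mix.
  the smuggler's payoff to route A: q·3 + (1−q)·6 = -3q + 6
  the smuggler's payoff to route B: q·7 + (1−q)·0 = 7q
  -3q + 6 = 7q  ⇒  -10q = -6  ⇒  q = 3/5.
The value is the smuggler's expected payoff against this mix (using route A): (3/5)·3 + (2/5)·6 = 21/5.

v = 21/5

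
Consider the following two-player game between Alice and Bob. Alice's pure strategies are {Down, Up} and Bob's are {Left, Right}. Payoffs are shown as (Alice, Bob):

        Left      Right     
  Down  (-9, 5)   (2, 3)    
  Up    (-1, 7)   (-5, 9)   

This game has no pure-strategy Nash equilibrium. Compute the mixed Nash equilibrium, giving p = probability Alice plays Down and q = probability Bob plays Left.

Bob's indifference between Left and Right determines Alice's mixing probability p:
  Bob's payoff to Left: p·5 + (1−p)·7 = -2p + 7
  Bob's payoff to Right: p·3 + (1−p)·9 = -6p + 9
  -2p + 7 = -6p + 9  ⇒  4p = 2  ⇒  p = 1/2.
In a mixed equilibrium Alice is indifferent between Down and Up; this condition fixes q.
  Alice's payoff from Down: q·(-9) + (1−q)·2 = -11q + 2
  Alice's payoff from Up: q·(-1) + (1−q)·(-5) = 4q - 5
  -11q + 2 = 4q - 5  ⇒  -15q = -7  ⇒  q = 7/15.

p = 1/2, q = 7/15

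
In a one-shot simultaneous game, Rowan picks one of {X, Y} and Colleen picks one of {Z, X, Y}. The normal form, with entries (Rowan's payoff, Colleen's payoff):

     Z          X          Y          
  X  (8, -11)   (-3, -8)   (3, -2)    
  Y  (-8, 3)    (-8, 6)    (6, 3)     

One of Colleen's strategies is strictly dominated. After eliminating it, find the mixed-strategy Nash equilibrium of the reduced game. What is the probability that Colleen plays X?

q = 3/8

Colleen's strategy Z is strictly dominated by X: -8 > -11 and 6 > 3. Eliminate Z.
Rowan's indifference between X and Y determines Colleen's mixing probability q:
  Rowan's expected payoff from X: q·(-3) + (1−q)·3 = -6q + 3
  Rowan's expected payoff from Y: q·(-8) + (1−q)·6 = -14q + 6
  -6q + 3 = -14q + 6  ⇒  8q = 3  ⇒  q = 3/8.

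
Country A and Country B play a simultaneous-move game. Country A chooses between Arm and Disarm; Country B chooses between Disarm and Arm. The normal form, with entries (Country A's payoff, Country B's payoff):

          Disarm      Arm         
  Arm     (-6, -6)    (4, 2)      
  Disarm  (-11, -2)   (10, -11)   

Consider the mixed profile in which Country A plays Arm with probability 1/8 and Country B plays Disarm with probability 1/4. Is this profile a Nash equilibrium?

No

Given Country A's mix p = 1/8, Country B's payoff from Disarm is -5/2 but from Arm is -75/8. Country B strictly prefers Disarm, so Country B would not mix.
So the proposed profile is not a Nash equilibrium.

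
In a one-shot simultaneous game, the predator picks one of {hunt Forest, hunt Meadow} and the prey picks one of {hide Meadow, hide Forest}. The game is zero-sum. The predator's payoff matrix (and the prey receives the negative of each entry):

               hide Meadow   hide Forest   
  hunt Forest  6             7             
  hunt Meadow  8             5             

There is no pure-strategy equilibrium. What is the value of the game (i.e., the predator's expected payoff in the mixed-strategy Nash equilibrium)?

For the predator to be willing to mix, the predator must be indifferent between hunt Forest and hunt Meadow, which pins down the prey's mix.
  the predator's payoff to hunt Forest: q·6 + (1−q)·7 = -q + 7
  the predator's payoff to hunt Meadow: q·8 + (1−q)·5 = 3q + 5
  -q + 7 = 3q + 5  ⇒  -4q = -2  ⇒  q = 1/2.
The value is the predator's expected payoff against this mix (using hunt Forest): (1/2)·6 + (1/2)·7 = 13/2.

v = 13/2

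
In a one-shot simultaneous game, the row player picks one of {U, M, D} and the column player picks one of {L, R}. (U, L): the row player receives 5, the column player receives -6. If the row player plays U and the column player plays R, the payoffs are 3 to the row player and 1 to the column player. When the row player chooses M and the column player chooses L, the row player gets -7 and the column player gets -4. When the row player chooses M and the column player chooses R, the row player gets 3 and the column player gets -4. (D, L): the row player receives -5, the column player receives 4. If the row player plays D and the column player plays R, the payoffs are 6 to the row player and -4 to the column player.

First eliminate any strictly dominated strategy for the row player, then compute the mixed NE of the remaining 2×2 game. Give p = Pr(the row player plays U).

The row player's strategy M is strictly dominated by D: -5 > -7 and 6 > 3. Eliminate M.
For the column player to be willing to mix, the column player must be indifferent between L and R, which pins down the row player's mix.
  the column player's payoff from L: p·(-6) + (1−p)·4 = -10p + 4
  the column player's payoff from R: p·1 + (1−p)·(-4) = 5p - 4
  -10p + 4 = 5p - 4  ⇒  -15p = -8  ⇒  p = 8/15.

p = 8/15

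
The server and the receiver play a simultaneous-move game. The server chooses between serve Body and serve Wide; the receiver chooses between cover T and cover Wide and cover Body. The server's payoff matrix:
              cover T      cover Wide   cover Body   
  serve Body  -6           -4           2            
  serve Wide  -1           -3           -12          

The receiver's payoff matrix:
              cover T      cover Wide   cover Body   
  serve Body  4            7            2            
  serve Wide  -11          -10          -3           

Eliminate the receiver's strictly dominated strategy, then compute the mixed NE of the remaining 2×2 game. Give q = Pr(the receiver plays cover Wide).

q = 14/15

The receiver's strategy cover T is strictly dominated by cover Wide: 7 > 4 and -10 > -11. Eliminate cover T.
For the server to be willing to mix, the server must be indifferent between serve Body and serve Wide, which pins down the receiver's mix.
  the server's payoff to serve Body: q·(-4) + (1−q)·2 = -6q + 2
  the server's payoff to serve Wide: q·(-3) + (1−q)·(-12) = 9q - 12
  -6q + 2 = 9q - 12  ⇒  -15q = -14  ⇒  q = 14/15.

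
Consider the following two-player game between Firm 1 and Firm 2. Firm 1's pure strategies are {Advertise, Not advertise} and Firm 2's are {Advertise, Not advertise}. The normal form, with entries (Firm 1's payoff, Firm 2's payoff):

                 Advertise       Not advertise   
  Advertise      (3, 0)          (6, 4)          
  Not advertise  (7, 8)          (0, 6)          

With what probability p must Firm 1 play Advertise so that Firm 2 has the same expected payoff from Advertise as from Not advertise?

For Firm 2 to be willing to mix, Firm 2 must be indifferent between Advertise and Not advertise, which pins down Firm 1's mix.
  Firm 2's expected payoff from Advertise: p·0 + (1−p)·8 = -8p + 8
  Firm 2's expected payoff from Not advertise: p·4 + (1−p)·6 = -2p + 6
  -8p + 8 = -2p + 6  ⇒  -6p = -2  ⇒  p = 1/3.

p = 1/3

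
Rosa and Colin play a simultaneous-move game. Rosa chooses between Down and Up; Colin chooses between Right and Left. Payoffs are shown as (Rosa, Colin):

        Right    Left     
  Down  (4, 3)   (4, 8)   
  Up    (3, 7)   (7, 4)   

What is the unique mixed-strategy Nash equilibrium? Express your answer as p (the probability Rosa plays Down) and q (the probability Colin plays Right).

p = 3/8, q = 3/4

Set Colin's expected payoff from Right equal to that from Left:
  Colin's expected payoff from Right: p·3 + (1−p)·7 = -4p + 7
  Colin's expected payoff from Left: p·8 + (1−p)·4 = 4p + 4
  -4p + 7 = 4p + 4  ⇒  -8p = -3  ⇒  p = 3/8.
Colin's mix must leave Rosa indifferent between Down and Up.
  Rosa's expected payoff from Down: q·4 + (1−q)·4 = 4
  Rosa's expected payoff from Up: q·3 + (1−q)·7 = -4q + 7
  4 = -4q + 7  ⇒  4q = 3  ⇒  q = 3/4.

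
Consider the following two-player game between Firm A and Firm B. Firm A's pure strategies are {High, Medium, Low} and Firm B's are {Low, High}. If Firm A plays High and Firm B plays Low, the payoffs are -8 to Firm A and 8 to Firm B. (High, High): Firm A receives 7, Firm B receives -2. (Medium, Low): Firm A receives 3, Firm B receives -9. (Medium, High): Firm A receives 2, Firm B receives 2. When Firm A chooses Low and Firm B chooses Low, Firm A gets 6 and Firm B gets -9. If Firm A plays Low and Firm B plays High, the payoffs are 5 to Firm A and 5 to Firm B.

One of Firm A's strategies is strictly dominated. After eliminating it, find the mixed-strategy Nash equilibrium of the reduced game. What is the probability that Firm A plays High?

p = 7/12

Firm A's strategy Medium is strictly dominated by Low: 6 > 3 and 5 > 2. Eliminate Medium.
Firm A's mix must leave Firm B indifferent between Low and High.
  Firm B's payoff from Low: p·8 + (1−p)·(-9) = 17p - 9
  Firm B's payoff from High: p·(-2) + (1−p)·5 = -7p + 5
  17p - 9 = -7p + 5  ⇒  24p = 14  ⇒  p = 7/12.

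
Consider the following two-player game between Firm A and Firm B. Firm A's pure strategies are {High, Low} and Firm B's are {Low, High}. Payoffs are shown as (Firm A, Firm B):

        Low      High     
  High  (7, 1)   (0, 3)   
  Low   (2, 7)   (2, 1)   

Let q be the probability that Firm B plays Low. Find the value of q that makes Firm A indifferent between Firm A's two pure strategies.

q = 2/7

In a mixed equilibrium Firm A is indifferent between High and Low; this condition fixes q.
  Firm A's expected payoff from High: q·7 + (1−q)·0 = 7q
  Firm A's expected payoff from Low: q·2 + (1−q)·2 = 2
  7q = 2  ⇒  7q = 2  ⇒  q = 2/7.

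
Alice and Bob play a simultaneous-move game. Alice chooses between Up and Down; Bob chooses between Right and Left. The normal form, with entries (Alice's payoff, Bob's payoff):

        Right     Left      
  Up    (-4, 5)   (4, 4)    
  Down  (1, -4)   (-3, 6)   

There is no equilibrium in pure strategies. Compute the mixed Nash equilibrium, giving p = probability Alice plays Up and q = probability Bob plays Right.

For Bob to be willing to mix, Bob must be indifferent between Right and Left, which pins down Alice's mix.
  Bob's expected payoff from Right: p·5 + (1−p)·(-4) = 9p - 4
  Bob's expected payoff from Left: p·4 + (1−p)·6 = -2p + 6
  9p - 4 = -2p + 6  ⇒  11p = 10  ⇒  p = 10/11.
For Alice to be willing to mix, Alice must be indifferent between Up and Down, which pins down Bob's mix.
  Alice's payoff to Up: q·(-4) + (1−q)·4 = -8q + 4
  Alice's payoff to Down: q·1 + (1−q)·(-3) = 4q - 3
  -8q + 4 = 4q - 3  ⇒  -12q = -7  ⇒  q = 7/12.

p = 10/11, q = 7/12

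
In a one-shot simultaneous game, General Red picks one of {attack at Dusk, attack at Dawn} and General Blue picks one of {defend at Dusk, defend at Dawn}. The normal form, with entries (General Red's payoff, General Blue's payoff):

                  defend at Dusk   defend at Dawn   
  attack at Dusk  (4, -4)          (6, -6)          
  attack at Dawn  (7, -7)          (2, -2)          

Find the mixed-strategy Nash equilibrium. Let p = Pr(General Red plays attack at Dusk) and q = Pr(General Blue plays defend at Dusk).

p = 5/7, q = 4/7

In a mixed equilibrium General Blue is indifferent between defend at Dusk and defend at Dawn; this condition fixes p.
  General Blue's expected payoff from defend at Dusk: p·(-4) + (1−p)·(-7) = 3p - 7
  General Blue's expected payoff from defend at Dawn: p·(-6) + (1−p)·(-2) = -4p - 2
  3p - 7 = -4p - 2  ⇒  7p = 5  ⇒  p = 5/7.
In a mixed equilibrium General Red is indifferent between attack at Dusk and attack at Dawn; this condition fixes q.
  General Red's expected payoff from attack at Dusk: q·4 + (1−q)·6 = -2q + 6
  General Red's expected payoff from attack at Dawn: q·7 + (1−q)·2 = 5q + 2
  -2q + 6 = 5q + 2  ⇒  -7q = -4  ⇒  q = 4/7.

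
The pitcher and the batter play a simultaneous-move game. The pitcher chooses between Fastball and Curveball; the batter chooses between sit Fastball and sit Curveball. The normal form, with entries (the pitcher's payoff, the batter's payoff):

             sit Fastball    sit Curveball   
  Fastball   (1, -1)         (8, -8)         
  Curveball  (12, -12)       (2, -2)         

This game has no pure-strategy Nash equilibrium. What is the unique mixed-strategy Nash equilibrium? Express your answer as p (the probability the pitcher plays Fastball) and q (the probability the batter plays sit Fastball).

p = 10/17, q = 6/17

For the batter to be willing to mix, the batter must be indifferent between sit Fastball and sit Curveball, which pins down the pitcher's mix.
  the batter's expected payoff from sit Fastball: p·(-1) + (1−p)·(-12) = 11p - 12
  the batter's expected payoff from sit Curveball: p·(-8) + (1−p)·(-2) = -6p - 2
  11p - 12 = -6p - 2  ⇒  17p = 10  ⇒  p = 10/17.
In a mixed equilibrium the pitcher is indifferent between Fastball and Curveball; this condition fixes q.
  the pitcher's payoff to Fastball: q·1 + (1−q)·8 = -7q + 8
  the pitcher's payoff to Curveball: q·12 + (1−q)·2 = 10q + 2
  -7q + 8 = 10q + 2  ⇒  -17q = -6  ⇒  q = 6/17.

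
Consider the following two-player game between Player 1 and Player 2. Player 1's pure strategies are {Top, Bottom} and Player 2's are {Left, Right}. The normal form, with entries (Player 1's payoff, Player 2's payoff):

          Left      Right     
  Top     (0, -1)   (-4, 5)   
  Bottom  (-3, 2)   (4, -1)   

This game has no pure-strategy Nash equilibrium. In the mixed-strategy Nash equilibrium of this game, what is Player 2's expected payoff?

1

Set Player 2's expected payoff from Left equal to that from Right:
  Player 2's payoff from Left: p·(-1) + (1−p)·2 = -3p + 2
  Player 2's payoff from Right: p·5 + (1−p)·(-1) = 6p - 1
  -3p + 2 = 6p - 1  ⇒  -9p = -3  ⇒  p = 1/3.
At equilibrium Player 2 is indifferent across columns, so Player 2's payoff equals the payoff from Left: (1/3)·(-1) + (2/3)·2 = 1.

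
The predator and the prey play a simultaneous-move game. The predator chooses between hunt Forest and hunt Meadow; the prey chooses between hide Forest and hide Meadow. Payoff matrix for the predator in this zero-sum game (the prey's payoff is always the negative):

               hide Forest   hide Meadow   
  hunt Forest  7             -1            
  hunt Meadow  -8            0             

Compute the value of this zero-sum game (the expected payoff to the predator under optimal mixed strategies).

Set the predator's expected payoff from hunt Forest equal to that from hunt Meadow:
  the predator's payoff to hunt Forest: q·7 + (1−q)·(-1) = 8q - 1
  the predator's payoff to hunt Meadow: q·(-8) + (1−q)·0 = -8q
  8q - 1 = -8q  ⇒  16q = 1  ⇒  q = 1/16.
The value is the predator's expected payoff against this mix (using hunt Forest): (1/16)·7 + (15/16)·(-1) = -1/2.

v = -1/2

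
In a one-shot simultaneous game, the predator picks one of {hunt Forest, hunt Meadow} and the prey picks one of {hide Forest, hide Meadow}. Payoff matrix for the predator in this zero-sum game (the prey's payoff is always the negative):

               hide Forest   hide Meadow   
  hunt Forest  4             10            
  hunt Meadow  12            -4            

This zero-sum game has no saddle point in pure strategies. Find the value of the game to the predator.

v = 68/11

The prey's mix must leave the predator indifferent between hunt Forest and hunt Meadow.
  the predator's payoff from hunt Forest: q·4 + (1−q)·10 = -6q + 10
  the predator's payoff from hunt Meadow: q·12 + (1−q)·(-4) = 16q - 4
  -6q + 10 = 16q - 4  ⇒  -22q = -14  ⇒  q = 7/11.
The value is the predator's expected payoff against this mix (using hunt Forest): (7/11)·4 + (4/11)·10 = 68/11.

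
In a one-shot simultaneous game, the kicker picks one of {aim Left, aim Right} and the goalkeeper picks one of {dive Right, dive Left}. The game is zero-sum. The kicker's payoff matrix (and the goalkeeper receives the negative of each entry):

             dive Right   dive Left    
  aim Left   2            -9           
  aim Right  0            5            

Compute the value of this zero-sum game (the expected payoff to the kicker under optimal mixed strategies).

v = 5/8

For the kicker to be willing to mix, the kicker must be indifferent between aim Left and aim Right, which pins down the goalkeeper's mix.
  the kicker's payoff from aim Left: q·2 + (1−q)·(-9) = 11q - 9
  the kicker's payoff from aim Right: q·0 + (1−q)·5 = -5q + 5
  11q - 9 = -5q + 5  ⇒  16q = 14  ⇒  q = 7/8.
The value is the kicker's expected payoff against this mix (using aim Left): (7/8)·2 + (1/8)·(-9) = 5/8.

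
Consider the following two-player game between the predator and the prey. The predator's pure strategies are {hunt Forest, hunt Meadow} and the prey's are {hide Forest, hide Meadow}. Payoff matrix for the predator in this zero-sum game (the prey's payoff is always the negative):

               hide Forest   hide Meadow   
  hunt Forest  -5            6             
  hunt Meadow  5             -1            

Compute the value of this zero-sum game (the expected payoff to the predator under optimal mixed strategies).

The predator's indifference between hunt Forest and hunt Meadow determines the prey's mixing probability q:
  the predator's payoff to hunt Forest: q·(-5) + (1−q)·6 = -11q + 6
  the predator's payoff to hunt Meadow: q·5 + (1−q)·(-1) = 6q - 1
  -11q + 6 = 6q - 1  ⇒  -17q = -7  ⇒  q = 7/17.
The value is the predator's expected payoff against this mix (using hunt Forest): (7/17)·(-5) + (10/17)·6 = 25/17.

v = 25/17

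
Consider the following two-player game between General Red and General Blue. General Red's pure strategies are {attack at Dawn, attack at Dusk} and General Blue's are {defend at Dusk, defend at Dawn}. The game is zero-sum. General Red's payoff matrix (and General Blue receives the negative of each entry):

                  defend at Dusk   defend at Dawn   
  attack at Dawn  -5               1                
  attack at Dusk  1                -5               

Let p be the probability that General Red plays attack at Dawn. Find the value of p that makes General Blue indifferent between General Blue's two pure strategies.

General Blue's indifference between defend at Dusk and defend at Dawn determines General Red's mixing probability p:
  General Blue's payoff from defend at Dusk: p·5 + (1−p)·(-1) = 6p - 1
  General Blue's payoff from defend at Dawn: p·(-1) + (1−p)·5 = -6p + 5
  6p - 1 = -6p + 5  ⇒  12p = 6  ⇒  p = 1/2.

p = 1/2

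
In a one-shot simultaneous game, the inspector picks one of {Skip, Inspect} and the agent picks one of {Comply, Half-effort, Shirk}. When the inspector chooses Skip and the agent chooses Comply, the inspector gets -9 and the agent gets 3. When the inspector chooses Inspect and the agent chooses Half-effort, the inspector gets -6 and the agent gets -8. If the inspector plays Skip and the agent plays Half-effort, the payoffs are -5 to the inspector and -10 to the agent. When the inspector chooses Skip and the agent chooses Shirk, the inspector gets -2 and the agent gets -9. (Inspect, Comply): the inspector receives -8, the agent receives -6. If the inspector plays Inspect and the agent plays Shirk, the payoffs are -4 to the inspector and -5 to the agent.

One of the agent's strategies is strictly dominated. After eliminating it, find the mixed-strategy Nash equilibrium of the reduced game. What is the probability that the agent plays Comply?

q = 2/3

The agent's strategy Half-effort is strictly dominated by Shirk: -9 > -10 and -5 > -8. Eliminate Half-effort.
In a mixed equilibrium the inspector is indifferent between Skip and Inspect; this condition fixes q.
  the inspector's payoff to Skip: q·(-9) + (1−q)·(-2) = -7q - 2
  the inspector's payoff to Inspect: q·(-8) + (1−q)·(-4) = -4q - 4
  -7q - 2 = -4q - 4  ⇒  -3q = -2  ⇒  q = 2/3.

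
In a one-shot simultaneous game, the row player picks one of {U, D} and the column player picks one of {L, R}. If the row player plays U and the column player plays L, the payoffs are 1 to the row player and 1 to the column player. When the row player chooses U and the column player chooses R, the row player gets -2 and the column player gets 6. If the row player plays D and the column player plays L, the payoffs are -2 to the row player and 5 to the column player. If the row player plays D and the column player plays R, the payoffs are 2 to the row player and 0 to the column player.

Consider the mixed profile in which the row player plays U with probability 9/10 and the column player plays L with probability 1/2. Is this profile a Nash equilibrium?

Given the row player's mix p = 9/10, the column player's payoff from L is 7/5 but from R is 27/5. The column player strictly prefers R, so the column player would not mix.
So the proposed profile is not a Nash equilibrium.

No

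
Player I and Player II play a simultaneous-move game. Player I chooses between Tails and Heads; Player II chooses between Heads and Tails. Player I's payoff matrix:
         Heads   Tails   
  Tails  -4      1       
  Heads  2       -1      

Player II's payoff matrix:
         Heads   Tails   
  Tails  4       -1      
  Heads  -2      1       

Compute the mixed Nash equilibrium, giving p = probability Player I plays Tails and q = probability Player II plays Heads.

p = 3/8, q = 1/4

Player I's mix must leave Player II indifferent between Heads and Tails.
  Player II's expected payoff from Heads: p·4 + (1−p)·(-2) = 6p - 2
  Player II's expected payoff from Tails: p·(-1) + (1−p)·1 = -2p + 1
  6p - 2 = -2p + 1  ⇒  8p = 3  ⇒  p = 3/8.
Player II's mix must leave Player I indifferent between Tails and Heads.
  Player I's payoff to Tails: q·(-4) + (1−q)·1 = -5q + 1
  Player I's payoff to Heads: q·2 + (1−q)·(-1) = 3q - 1
  -5q + 1 = 3q - 1  ⇒  -8q = -2  ⇒  q = 1/4.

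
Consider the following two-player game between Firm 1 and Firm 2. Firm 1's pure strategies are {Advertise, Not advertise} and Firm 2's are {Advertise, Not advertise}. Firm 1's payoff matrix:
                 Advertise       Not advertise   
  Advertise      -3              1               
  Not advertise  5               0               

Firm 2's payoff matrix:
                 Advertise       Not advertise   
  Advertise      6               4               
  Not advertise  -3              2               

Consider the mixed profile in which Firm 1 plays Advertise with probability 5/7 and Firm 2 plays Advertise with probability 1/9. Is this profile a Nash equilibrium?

Yes

Check Firm 2's indifference given Firm 1's mix p = 5/7:
  payoff from Advertise = 24/7; payoff from Not advertise = 24/7 — equal.
Check Firm 1's indifference given Firm 2's mix q = 1/9:
  payoff from Advertise = 5/9; payoff from Not advertise = 5/9 — equal.
Both players are indifferent, so neither can profitably deviate.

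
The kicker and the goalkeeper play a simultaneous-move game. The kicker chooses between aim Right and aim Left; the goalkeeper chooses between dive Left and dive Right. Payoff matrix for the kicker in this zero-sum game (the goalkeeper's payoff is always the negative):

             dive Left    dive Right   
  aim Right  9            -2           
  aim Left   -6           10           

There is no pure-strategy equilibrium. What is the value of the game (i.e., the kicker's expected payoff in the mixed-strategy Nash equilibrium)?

v = 26/9

The goalkeeper's mix must leave the kicker indifferent between aim Right and aim Left.
  the kicker's payoff to aim Right: q·9 + (1−q)·(-2) = 11q - 2
  the kicker's payoff to aim Left: q·(-6) + (1−q)·10 = -16q + 10
  11q - 2 = -16q + 10  ⇒  27q = 12  ⇒  q = 4/9.
The value is the kicker's expected payoff against this mix (using aim Right): (4/9)·9 + (5/9)·(-2) = 26/9.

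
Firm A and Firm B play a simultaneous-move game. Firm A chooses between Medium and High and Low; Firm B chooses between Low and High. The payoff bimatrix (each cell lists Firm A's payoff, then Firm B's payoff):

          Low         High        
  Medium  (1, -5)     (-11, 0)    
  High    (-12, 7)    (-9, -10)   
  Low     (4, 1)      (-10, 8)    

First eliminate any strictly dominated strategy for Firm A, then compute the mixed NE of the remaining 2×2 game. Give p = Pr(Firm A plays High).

Firm A's strategy Medium is strictly dominated by Low: 4 > 1 and -10 > -11. Eliminate Medium.
Set Firm B's expected payoff from Low equal to that from High:
  Firm B's payoff from Low: p·7 + (1−p)·1 = 6p + 1
  Firm B's payoff from High: p·(-10) + (1−p)·8 = -18p + 8
  6p + 1 = -18p + 8  ⇒  24p = 7  ⇒  p = 7/24.

p = 7/24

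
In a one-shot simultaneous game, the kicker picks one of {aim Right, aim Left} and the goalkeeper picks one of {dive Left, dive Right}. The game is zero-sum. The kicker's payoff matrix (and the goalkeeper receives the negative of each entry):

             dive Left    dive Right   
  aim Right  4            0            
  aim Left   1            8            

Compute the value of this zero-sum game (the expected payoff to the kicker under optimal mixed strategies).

v = 32/11

The kicker's indifference between aim Right and aim Left determines the goalkeeper's mixing probability q:
  the kicker's payoff to aim Right: q·4 + (1−q)·0 = 4q
  the kicker's payoff to aim Left: q·1 + (1−q)·8 = -7q + 8
  4q = -7q + 8  ⇒  11q = 8  ⇒  q = 8/11.
The value is the kicker's expected payoff against this mix (using aim Right): (8/11)·4 + (3/11)·0 = 32/11.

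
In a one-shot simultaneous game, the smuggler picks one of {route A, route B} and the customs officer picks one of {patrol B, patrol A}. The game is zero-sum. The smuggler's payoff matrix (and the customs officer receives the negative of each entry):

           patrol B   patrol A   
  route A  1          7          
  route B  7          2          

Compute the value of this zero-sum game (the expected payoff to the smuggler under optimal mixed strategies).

v = 47/11

The customs officer's mix must leave the smuggler indifferent between route A and route B.
  the smuggler's payoff to route A: q·1 + (1−q)·7 = -6q + 7
  the smuggler's payoff to route B: q·7 + (1−q)·2 = 5q + 2
  -6q + 7 = 5q + 2  ⇒  -11q = -5  ⇒  q = 5/11.
The value is the smuggler's expected payoff against this mix (using route A): (5/11)·1 + (6/11)·7 = 47/11.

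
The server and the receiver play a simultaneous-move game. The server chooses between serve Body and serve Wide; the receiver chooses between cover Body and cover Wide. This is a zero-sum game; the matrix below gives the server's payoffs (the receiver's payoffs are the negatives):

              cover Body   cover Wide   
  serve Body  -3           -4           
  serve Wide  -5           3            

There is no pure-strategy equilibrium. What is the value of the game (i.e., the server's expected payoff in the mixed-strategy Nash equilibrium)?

For the server to be willing to mix, the server must be indifferent between serve Body and serve Wide, which pins down the receiver's mix.
  the server's payoff from serve Body: q·(-3) + (1−q)·(-4) = q - 4
  the server's payoff from serve Wide: q·(-5) + (1−q)·3 = -8q + 3
  q - 4 = -8q + 3  ⇒  9q = 7  ⇒  q = 7/9.
The value is the server's expected payoff against this mix (using serve Body): (7/9)·(-3) + (2/9)·(-4) = -29/9.

v = -29/9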